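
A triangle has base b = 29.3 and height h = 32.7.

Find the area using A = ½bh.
A = ½·b·h = ½·29.3·32.7 = ½·958.11 = 479.055

Area = 479.055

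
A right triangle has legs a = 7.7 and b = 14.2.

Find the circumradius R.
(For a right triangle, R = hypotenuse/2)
Hypotenuse c = √(a² + b²) = √(59.29 + 201.64) = √260.93 ≈ 16.1533
R = c/2 ≈ 16.1533/2 ≈ 8.07666

R = 8.077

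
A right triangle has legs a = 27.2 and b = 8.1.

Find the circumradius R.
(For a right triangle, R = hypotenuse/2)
Hypotenuse c = √(a² + b²) = √(739.84 + 65.61) = √805.45 ≈ 28.3805
R = c/2 ≈ 28.3805/2 ≈ 14.1902

R = 14.19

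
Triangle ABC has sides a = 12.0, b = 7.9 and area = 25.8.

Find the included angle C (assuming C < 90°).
Area = ½·a·b·sin(C)  ⇒  sin(C) = 2·Area/(a·b) = 2·25.8/(12.0·7.9) = 51.6/94.8 ≈ 0.544304
C = arcsin(0.544304) ≈ 32.9771° (taking the acute solution since C < 90°)

C = 32.98°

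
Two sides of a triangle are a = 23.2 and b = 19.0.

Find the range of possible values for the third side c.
Triangle inequality: |a − b| < c < a + b
|a − b| = |23.2 − 19.0| = 4.2
a + b = 23.2 + 19.0 = 42.2

4.2 < c < 42.2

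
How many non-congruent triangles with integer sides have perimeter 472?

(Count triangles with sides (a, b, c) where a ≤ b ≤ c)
Let a ≤ b ≤ c with a + b + c = 472. The only binding inequality is a + b > c, i.e. 472 − c > c, so c < 472/2; and c ≥ 472/3 since c is the largest side.
So 158 ≤ c ≤ 235. For each c, b runs from ⌈(472 − c)/2⌉ up to c (then a = 472 − b − c satisfies 1 ≤ a ≤ b automatically), giving c − ⌈(472 − c)/2⌉ + 1 choices.
Summing over c: 2 + 3 + 5 + 6 + … + 116 + 117  (78 terms, c = 158, …, 235) = 4641
Check (closed form: nearest integer to p²/48 for even p, (p+3)²/48 for odd p): 472²/48 = 222784/48 ≈ 4641.33 → 4641

4641 triangles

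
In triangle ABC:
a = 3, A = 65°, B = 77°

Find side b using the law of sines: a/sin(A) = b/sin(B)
a/sin(A) = b/sin(B)  ⇒  b = a·sin(B)/sin(A) = 3·sin(77°)/sin(65°)
sin(77°) ≈ 0.97437, sin(65°) ≈ 0.906308
b ≈ 3·0.97437/0.906308 ≈ 2.92311/0.906308 ≈ 3.2253

b = 3.225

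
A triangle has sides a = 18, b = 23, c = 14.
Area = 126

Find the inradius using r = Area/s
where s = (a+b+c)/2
s = (18 + 23 + 14)/2 = 55/2 = 27.5
r = Area/s = 126/27.5 ≈ 4.58182

r = 4.582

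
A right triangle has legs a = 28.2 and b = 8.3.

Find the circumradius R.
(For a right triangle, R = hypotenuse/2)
Hypotenuse c = √(a² + b²) = √(795.24 + 68.89) = √864.13 ≈ 29.3961
R = c/2 ≈ 29.3961/2 ≈ 14.698

R = 14.7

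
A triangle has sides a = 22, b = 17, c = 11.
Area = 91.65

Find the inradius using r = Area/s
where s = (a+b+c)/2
s = (22 + 17 + 11)/2 = 50/2 = 25
r = Area/s = 91.65/25 ≈ 3.666

r = 3.666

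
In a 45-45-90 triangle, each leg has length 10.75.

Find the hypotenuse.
In a 45-45-90 triangle the sides are in ratio 1 : 1 : √2, so hypotenuse = leg·√2.
Hypotenuse = 10.75·√2 ≈ 10.75·1.41421 ≈ 15.2028

Hypotenuse = 10.75√2 = 15.2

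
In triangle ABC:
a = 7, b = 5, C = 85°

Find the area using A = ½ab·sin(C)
A = ½·a·b·sin(C) = ½·7·5·sin(85°)
sin(85°) ≈ 0.996195
A ≈ ½·35·0.996195 = 17.5·0.996195 ≈ 17.4334

Area = 17.43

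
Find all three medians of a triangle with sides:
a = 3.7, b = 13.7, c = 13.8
Median formula: m_a = ½√(2b² + 2c² − a²) (and cyclically). a² = 13.69, b² = 187.69, c² = 190.44.
m_a = ½√(2·187.69 + 2·190.44 − 13.69) = ½√742.57 ≈ ½·27.2501 ≈ 13.6251
m_b = ½√(2·13.69 + 2·190.44 − 187.69) = ½√220.57 ≈ ½·14.8516 ≈ 7.4258
m_c = ½√(2·13.69 + 2·187.69 − 190.44) = ½√212.32 ≈ ½·14.5712 ≈ 7.2856

m_a = 13.63, m_b = 7.426, m_c = 7.286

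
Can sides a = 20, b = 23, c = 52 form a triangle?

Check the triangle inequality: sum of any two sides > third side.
a + b vs c: 20 + 23 = 43 ≤ 52  ✗
a + c vs b: 20 + 52 = 72 > 23  ✓
b + c vs a: 23 + 52 = 75 > 20  ✓

No: 20 + 23 = 43 is not > 52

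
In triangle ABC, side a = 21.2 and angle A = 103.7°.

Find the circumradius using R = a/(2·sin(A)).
R = a/(2·sin(A)) = 21.2/(2·sin(103.7°))
sin(103.7°) ≈ 0.971549
R ≈ 21.2/(2·0.971549) = 21.2/1.9431 ≈ 10.9104

R = 10.91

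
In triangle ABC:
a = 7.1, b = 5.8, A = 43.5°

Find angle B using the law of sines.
a/sin(A) = b/sin(B)  ⇒  sin(B) = b·sin(A)/a = 5.8·sin(43.5°)/7.1
sin(43.5°) ≈ 0.688355
sin(B) ≈ 5.8·0.688355/7.1 ≈ 3.99246/7.1 ≈ 0.562318
B = arcsin(0.562318) ≈ 34.2162°
(Since b ≤ a we need B ≤ A, so the obtuse alternative 180° − 34.2162° ≈ 145.784° is rejected.)

B = 34.22°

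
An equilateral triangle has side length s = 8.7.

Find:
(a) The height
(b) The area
(a) The height splits the triangle into two 30-60-90 halves: h = s·√3/2 = 8.7·1.73205/2 ≈ 15.0688/2 ≈ 7.53442
(b) Area = (√3/4)·s² = (√3/4)·8.7² = (√3/4)·75.69 ≈ 0.433013·75.69 ≈ 32.7747

Height = 7.534, Area = 32.77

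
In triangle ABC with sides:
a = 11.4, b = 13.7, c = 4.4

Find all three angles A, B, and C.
Law of cosines for each angle (a² = 129.96, b² = 187.69, c² = 19.36):
cos(A) = (b² + c² − a²)/(2bc) = (187.69 + 19.36 − 129.96)/(2·13.7·4.4) = 77.09/120.56 ≈ 0.639433  ⇒  A ≈ 50.2505°
cos(B) = (a² + c² − b²)/(2ac) = (129.96 + 19.36 − 187.69)/(2·11.4·4.4) = -38.37/100.32 ≈ -0.382476  ⇒  B ≈ 112.487°
cos(C) = (a² + b² − c²)/(2ab) = (129.96 + 187.69 − 19.36)/(2·11.4·13.7) = 298.29/312.36 ≈ 0.954956  ⇒  C ≈ 17.2624°
Check: A + B + C ≈ 180°

A = 50.25°, B = 112.5°, C = 17.26°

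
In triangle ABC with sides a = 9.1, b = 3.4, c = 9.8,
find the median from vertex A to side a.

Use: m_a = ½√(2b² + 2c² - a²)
m_a = ½√(2·3.4² + 2·9.8² − 9.1²) = ½√(2·11.56 + 2·96.04 − 82.81) = ½√(23.12 + 192.08 − 82.81) = ½√132.39
√132.39 ≈ 11.5061, so m_a ≈ 5.75304

m_a = 5.753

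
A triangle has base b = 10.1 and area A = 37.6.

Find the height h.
A = ½·b·h  ⇒  h = 2A/b = 2·37.6/10.1 = 75.2/10.1 ≈ 7.44554

h = 7.446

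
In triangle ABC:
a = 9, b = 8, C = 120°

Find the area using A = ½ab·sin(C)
A = ½·a·b·sin(C) = ½·9·8·sin(120°)
sin(120°) ≈ 0.866025
A ≈ ½·72·0.866025 = 36·0.866025 ≈ 31.1769

Area = 31.18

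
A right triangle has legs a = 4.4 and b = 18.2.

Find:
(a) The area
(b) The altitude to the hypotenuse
(a) The legs are perpendicular, so Area = ½·a·b = ½·4.4·18.2 = ½·80.08 = 40.04
(b) Hypotenuse c = √(a² + b²) = √(19.36 + 331.24) = √350.6 ≈ 18.7243
    Area = ½·c·h_c  ⇒  h_c = 2·Area/c = 80.08/18.7243 ≈ 4.27679

Area = 40.04, h_c = 4.277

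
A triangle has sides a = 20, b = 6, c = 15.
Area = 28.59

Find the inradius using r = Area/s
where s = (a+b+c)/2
s = (20 + 6 + 15)/2 = 41/2 = 20.5
r = Area/s = 28.59/20.5 ≈ 1.39463

r = 1.395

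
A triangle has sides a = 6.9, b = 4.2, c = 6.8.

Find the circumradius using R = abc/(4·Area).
First find the area with Heron's formula.
s = (6.9 + 4.2 + 6.8)/2 = 8.95
Area = √(s(s−a)(s−b)(s−c)) = √(8.95·2.05·4.75·2.15) ≈ √187.374 ≈ 13.6885
abc = 6.9·4.2·6.8 = 197.064
R = abc/(4·Area) ≈ 197.064/(4·13.6885) = 197.064/54.7538 ≈ 3.59909

R = 3.599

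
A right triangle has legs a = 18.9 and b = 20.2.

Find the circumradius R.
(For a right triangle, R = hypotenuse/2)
Hypotenuse c = √(a² + b²) = √(357.21 + 408.04) = √765.25 ≈ 27.6632
R = c/2 ≈ 27.6632/2 ≈ 13.8316

R = 13.83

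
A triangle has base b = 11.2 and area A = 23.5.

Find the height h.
A = ½·b·h  ⇒  h = 2A/b = 2·23.5/11.2 = 47/11.2 ≈ 4.19643

h = 4.196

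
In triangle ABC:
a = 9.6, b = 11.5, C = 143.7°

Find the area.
Two sides and the included angle (SAS): A = ½·a·b·sin(C) = ½·9.6·11.5·sin(143.7°)
sin(143.7°) ≈ 0.592013
A ≈ ½·110.4·0.592013 = 55.2·0.592013 ≈ 32.6791

Area = 32.68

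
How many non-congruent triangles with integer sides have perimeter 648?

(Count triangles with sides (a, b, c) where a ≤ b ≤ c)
Let a ≤ b ≤ c with a + b + c = 648. The only binding inequality is a + b > c, i.e. 648 − c > c, so c < 648/2; and c ≥ 648/3 since c is the largest side.
So 216 ≤ c ≤ 323. For each c, b runs from ⌈(648 − c)/2⌉ up to c (then a = 648 − b − c satisfies 1 ≤ a ≤ b automatically), giving c − ⌈(648 − c)/2⌉ + 1 choices.
Summing over c: 1 + 2 + 4 + 5 + … + 160 + 161  (108 terms, c = 216, …, 323) = 8748
Check (closed form: nearest integer to p²/48 for even p, (p+3)²/48 for odd p): 648²/48 = 419904/48 ≈ 8748.00 → 8748

8748 triangles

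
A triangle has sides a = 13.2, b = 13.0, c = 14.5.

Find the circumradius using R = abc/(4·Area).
First find the area with Heron's formula.
s = (13.2 + 13.0 + 14.5)/2 = 20.35
Area = √(s(s−a)(s−b)(s−c)) = √(20.35·7.15·7.35·5.85) ≈ √6256.24 ≈ 79.0964
abc = 13.2·13.0·14.5 = 2488.2
R = abc/(4·Area) ≈ 2488.2/(4·79.0964) = 2488.2/316.386 ≈ 7.86445

R = 7.864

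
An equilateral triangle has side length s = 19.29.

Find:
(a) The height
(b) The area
(a) The height splits the triangle into two 30-60-90 halves: h = s·√3/2 = 19.29·1.73205/2 ≈ 33.4113/2 ≈ 16.7056
(b) Area = (√3/4)·s² = (√3/4)·19.29² = (√3/4)·372.1041 ≈ 0.433013·372.1041 ≈ 161.126

Height = 16.71, Area = 161.1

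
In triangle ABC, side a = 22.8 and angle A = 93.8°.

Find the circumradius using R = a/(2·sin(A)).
R = a/(2·sin(A)) = 22.8/(2·sin(93.8°))
sin(93.8°) ≈ 0.997801
R ≈ 22.8/(2·0.997801) = 22.8/1.9956 ≈ 11.4251

R = 11.43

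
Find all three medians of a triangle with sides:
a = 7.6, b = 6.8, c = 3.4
Median formula: m_a = ½√(2b² + 2c² − a²) (and cyclically). a² = 57.76, b² = 46.24, c² = 11.56.
m_a = ½√(2·46.24 + 2·11.56 − 57.76) = ½√57.84 ≈ ½·7.60526 ≈ 3.80263
m_b = ½√(2·57.76 + 2·11.56 − 46.24) = ½√92.4 ≈ ½·9.61249 ≈ 4.80625
m_c = ½√(2·57.76 + 2·46.24 − 11.56) = ½√196.44 ≈ ½·14.0157 ≈ 7.00785

m_a = 3.803, m_b = 4.806, m_c = 7.008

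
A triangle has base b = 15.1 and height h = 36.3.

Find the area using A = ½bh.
A = ½·b·h = ½·15.1·36.3 = ½·548.13 = 274.065

Area = 274.065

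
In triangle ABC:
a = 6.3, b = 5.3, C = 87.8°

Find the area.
Two sides and the included angle (SAS): A = ½·a·b·sin(C) = ½·6.3·5.3·sin(87.8°)
sin(87.8°) ≈ 0.999263
A ≈ ½·33.39·0.999263 = 16.695·0.999263 ≈ 16.6827

Area = 16.68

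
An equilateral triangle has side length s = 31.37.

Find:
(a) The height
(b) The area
(a) The height splits the triangle into two 30-60-90 halves: h = s·√3/2 = 31.37·1.73205/2 ≈ 54.3344/2 ≈ 27.1672
(b) Area = (√3/4)·s² = (√3/4)·31.37² = (√3/4)·984.0769 ≈ 0.433013·984.0769 ≈ 426.118

Height = 27.17, Area = 426.1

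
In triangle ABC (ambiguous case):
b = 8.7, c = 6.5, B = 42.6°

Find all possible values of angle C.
b/sin(B) = c/sin(C)  ⇒  sin(C) = c·sin(B)/b = 6.5·sin(42.6°)/8.7
sin(42.6°) ≈ 0.676876
sin(C) ≈ 6.5·0.676876/8.7 ≈ 4.39969/8.7 ≈ 0.505712
Candidate 1: C₁ = arcsin(0.505712) ≈ 30.3786°  →  A = 180° − 42.6° − 30.3786° ≈ 107.021° > 0, valid
Candidate 2: C₂ = 180° − C₁ ≈ 149.621°  →  A = 180° − 42.6° − 149.621° ≈ -12.2214° ≤ 0, not a valid triangle

C = 30.38° (one solution)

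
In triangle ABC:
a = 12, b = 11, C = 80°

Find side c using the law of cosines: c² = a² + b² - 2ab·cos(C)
c² = 12² + 11² − 2·12·11·cos(80°)
cos(80°) ≈ 0.173648
c² ≈ 144 + 121 − 264·(0.173648) ≈ 265 − 45.8431 ≈ 219.157
c ≈ √219.157 ≈ 14.8039

c = 14.8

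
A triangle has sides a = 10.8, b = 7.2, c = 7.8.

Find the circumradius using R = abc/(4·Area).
First find the area with Heron's formula.
s = (10.8 + 7.2 + 7.8)/2 = 12.9
Area = √(s(s−a)(s−b)(s−c)) = √(12.9·2.1·5.7·5.1) ≈ √787.506 ≈ 28.0625
abc = 10.8·7.2·7.8 = 606.528
R = abc/(4·Area) ≈ 606.528/(4·28.0625) = 606.528/112.25 ≈ 5.40336

R = 5.403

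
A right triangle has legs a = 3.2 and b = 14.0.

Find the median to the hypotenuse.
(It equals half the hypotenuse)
Hypotenuse c = √(a² + b²) = √(10.24 + 196) = √206.24 ≈ 14.3611
Median to hypotenuse = c/2 ≈ 14.3611/2 ≈ 7.18053

Median = 7.181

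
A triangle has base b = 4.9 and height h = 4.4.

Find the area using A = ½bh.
A = ½·b·h = ½·4.9·4.4 = ½·21.56 = 10.78

Area = 10.78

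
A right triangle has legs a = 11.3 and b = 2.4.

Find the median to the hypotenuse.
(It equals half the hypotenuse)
Hypotenuse c = √(a² + b²) = √(127.69 + 5.76) = √133.45 ≈ 11.5521
Median to hypotenuse = c/2 ≈ 11.5521/2 ≈ 5.77603

Median = 5.776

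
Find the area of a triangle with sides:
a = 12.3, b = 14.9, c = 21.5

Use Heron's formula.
s = (12.3 + 14.9 + 21.5)/2 = 48.7/2 = 24.35
s − a = 12.05, s − b = 9.45, s − c = 2.85
s(s−a)(s−b)(s−c) = 24.35·12.05·9.45·2.85 ≈ 7902.47
Area = √7902.47 ≈ 88.8958

Area = 88.9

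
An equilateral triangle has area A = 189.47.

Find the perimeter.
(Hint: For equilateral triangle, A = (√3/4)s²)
A = (√3/4)s²  ⇒  s² = 4A/√3 = 4·189.47/√3 = 757.88/1.73205 ≈ 437.562
s ≈ √437.562 ≈ 20.918
Perimeter = 3s ≈ 3·20.918 ≈ 62.754

Perimeter = 62.75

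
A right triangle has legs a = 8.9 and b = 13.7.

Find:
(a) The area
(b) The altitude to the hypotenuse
(a) The legs are perpendicular, so Area = ½·a·b = ½·8.9·13.7 = ½·121.93 = 60.965
(b) Hypotenuse c = √(a² + b²) = √(79.21 + 187.69) = √266.9 ≈ 16.3371
    Area = ½·c·h_c  ⇒  h_c = 2·Area/c = 121.93/16.3371 ≈ 7.46339

Area = 60.965, h_c = 7.463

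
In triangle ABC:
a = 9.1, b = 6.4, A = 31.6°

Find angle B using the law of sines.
a/sin(A) = b/sin(B)  ⇒  sin(B) = b·sin(A)/a = 6.4·sin(31.6°)/9.1
sin(31.6°) ≈ 0.523986
sin(B) ≈ 6.4·0.523986/9.1 ≈ 3.35351/9.1 ≈ 0.368518
B = arcsin(0.368518) ≈ 21.6242°
(Since b ≤ a we need B ≤ A, so the obtuse alternative 180° − 21.6242° ≈ 158.376° is rejected.)

B = 21.62°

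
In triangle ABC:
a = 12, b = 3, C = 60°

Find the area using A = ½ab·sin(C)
A = ½·a·b·sin(C) = ½·12·3·sin(60°)
sin(60°) ≈ 0.866025
A ≈ ½·36·0.866025 = 18·0.866025 ≈ 15.5885

Area = 15.59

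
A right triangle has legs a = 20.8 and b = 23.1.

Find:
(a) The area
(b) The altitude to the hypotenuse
(a) The legs are perpendicular, so Area = ½·a·b = ½·20.8·23.1 = ½·480.48 = 240.24
(b) Hypotenuse c = √(a² + b²) = √(432.64 + 533.61) = √966.25 ≈ 31.0846
    Area = ½·c·h_c  ⇒  h_c = 2·Area/c = 480.48/31.0846 ≈ 15.4572

Area = 240.24, h_c = 15.46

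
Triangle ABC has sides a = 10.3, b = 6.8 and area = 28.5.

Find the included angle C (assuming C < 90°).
Area = ½·a·b·sin(C)  ⇒  sin(C) = 2·Area/(a·b) = 2·28.5/(10.3·6.8) = 57/70.04 ≈ 0.813821
C = arcsin(0.813821) ≈ 54.4709° (taking the acute solution since C < 90°)

C = 54.47°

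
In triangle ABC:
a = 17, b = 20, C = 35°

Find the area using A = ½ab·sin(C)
A = ½·a·b·sin(C) = ½·17·20·sin(35°)
sin(35°) ≈ 0.573576
A ≈ ½·340·0.573576 = 170·0.573576 ≈ 97.508

Area = 97.51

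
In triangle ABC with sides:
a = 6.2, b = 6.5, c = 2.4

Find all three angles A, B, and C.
Law of cosines for each angle (a² = 38.44, b² = 42.25, c² = 5.76):
cos(A) = (b² + c² − a²)/(2bc) = (42.25 + 5.76 − 38.44)/(2·6.5·2.4) = 9.57/31.2 ≈ 0.306731  ⇒  A ≈ 72.1377°
cos(B) = (a² + c² − b²)/(2ac) = (38.44 + 5.76 − 42.25)/(2·6.2·2.4) = 1.95/29.76 ≈ 0.0655242  ⇒  B ≈ 86.243°
cos(C) = (a² + b² − c²)/(2ab) = (38.44 + 42.25 − 5.76)/(2·6.2·6.5) = 74.93/80.6 ≈ 0.929653  ⇒  C ≈ 21.6193°
Check: A + B + C ≈ 180°

A = 72.14°, B = 86.24°, C = 21.62°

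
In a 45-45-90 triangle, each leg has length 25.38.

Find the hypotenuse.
In a 45-45-90 triangle the sides are in ratio 1 : 1 : √2, so hypotenuse = leg·√2.
Hypotenuse = 25.38·√2 ≈ 25.38·1.41421 ≈ 35.8927

Hypotenuse = 25.38√2 = 35.89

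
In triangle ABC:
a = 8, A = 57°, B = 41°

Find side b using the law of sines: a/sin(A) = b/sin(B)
a/sin(A) = b/sin(B)  ⇒  b = a·sin(B)/sin(A) = 8·sin(41°)/sin(57°)
sin(41°) ≈ 0.656059, sin(57°) ≈ 0.838671
b ≈ 8·0.656059/0.838671 ≈ 5.24847/0.838671 ≈ 6.25809

b = 6.258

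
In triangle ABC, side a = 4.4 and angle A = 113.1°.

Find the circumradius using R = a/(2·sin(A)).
R = a/(2·sin(A)) = 4.4/(2·sin(113.1°))
sin(113.1°) ≈ 0.919821
R ≈ 4.4/(2·0.919821) = 4.4/1.83964 ≈ 2.39177

R = 2.392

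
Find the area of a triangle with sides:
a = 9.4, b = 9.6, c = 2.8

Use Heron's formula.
s = (9.4 + 9.6 + 2.8)/2 = 21.8/2 = 10.9
s − a = 1.5, s − b = 1.3, s − c = 8.1
s(s−a)(s−b)(s−c) = 10.9·1.5·1.3·8.1 ≈ 172.166
Area = √172.166 ≈ 13.1212

Area = 13.12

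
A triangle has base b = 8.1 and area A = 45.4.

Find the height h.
A = ½·b·h  ⇒  h = 2A/b = 2·45.4/8.1 = 90.8/8.1 ≈ 11.2099

h = 11.21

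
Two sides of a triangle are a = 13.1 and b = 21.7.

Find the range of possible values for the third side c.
Triangle inequality: |a − b| < c < a + b
|a − b| = |13.1 − 21.7| = 8.6
a + b = 13.1 + 21.7 = 34.8

8.6 < c < 34.8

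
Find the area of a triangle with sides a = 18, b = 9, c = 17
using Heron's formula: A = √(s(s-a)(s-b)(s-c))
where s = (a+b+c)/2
s = (18 + 9 + 17)/2 = 44/2 = 22
s − a = 4, s − b = 13, s − c = 5
s(s−a)(s−b)(s−c) = 22·4·13·5 = 5720
Area = √5720 ≈ 75.6307

s = 22.0, Area = 75.63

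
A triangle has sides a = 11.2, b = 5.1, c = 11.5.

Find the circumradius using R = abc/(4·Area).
First find the area with Heron's formula.
s = (11.2 + 5.1 + 11.5)/2 = 13.9
Area = √(s(s−a)(s−b)(s−c)) = √(13.9·2.7·8.8·2.4) ≈ √792.634 ≈ 28.1537
abc = 11.2·5.1·11.5 = 656.88
R = abc/(4·Area) ≈ 656.88/(4·28.1537) = 656.88/112.615 ≈ 5.83297

R = 5.833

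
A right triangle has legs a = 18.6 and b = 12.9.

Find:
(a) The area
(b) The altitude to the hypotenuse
(a) The legs are perpendicular, so Area = ½·a·b = ½·18.6·12.9 = ½·239.94 = 119.97
(b) Hypotenuse c = √(a² + b²) = √(345.96 + 166.41) = √512.37 ≈ 22.6356
    Area = ½·c·h_c  ⇒  h_c = 2·Area/c = 239.94/22.6356 ≈ 10.6001

Area = 119.97, h_c = 10.6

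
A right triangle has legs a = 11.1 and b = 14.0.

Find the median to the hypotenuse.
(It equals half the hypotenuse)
Hypotenuse c = √(a² + b²) = √(123.21 + 196) = √319.21 ≈ 17.8664
Median to hypotenuse = c/2 ≈ 17.8664/2 ≈ 8.93322

Median = 8.933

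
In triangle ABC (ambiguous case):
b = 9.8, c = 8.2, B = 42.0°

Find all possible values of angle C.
b/sin(B) = c/sin(C)  ⇒  sin(C) = c·sin(B)/b = 8.2·sin(42.0°)/9.8
sin(42.0°) ≈ 0.669131
sin(C) ≈ 8.2·0.669131/9.8 ≈ 5.48687/9.8 ≈ 0.559885
Candidate 1: C₁ = arcsin(0.559885) ≈ 34.0478°  →  A = 180° − 42.0° − 34.0478° ≈ 103.952° > 0, valid
Candidate 2: C₂ = 180° − C₁ ≈ 145.952°  →  A = 180° − 42.0° − 145.952° ≈ -7.9522° ≤ 0, not a valid triangle

C = 34.05° (one solution)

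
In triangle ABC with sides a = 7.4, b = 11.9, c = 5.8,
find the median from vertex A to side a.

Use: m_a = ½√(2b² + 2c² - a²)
m_a = ½√(2·11.9² + 2·5.8² − 7.4²) = ½√(2·141.61 + 2·33.64 − 54.76) = ½√(283.22 + 67.28 − 54.76) = ½√295.74
√295.74 ≈ 17.1971, so m_a ≈ 8.59855

m_a = 8.599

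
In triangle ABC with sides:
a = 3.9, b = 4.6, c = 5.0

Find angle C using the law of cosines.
c² = a² + b² − 2ab·cos(C)  ⇒  cos(C) = (a² + b² − c²)/(2ab)
cos(C) = (3.9² + 4.6² − 5.0²)/(2·3.9·4.6) = (15.21 + 21.16 − 25)/35.88 = 11.37/35.88 ≈ 0.31689
C = arccos(0.31689) ≈ 71.5251°

C = 71.53°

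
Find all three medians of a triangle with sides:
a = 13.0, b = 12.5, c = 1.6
Median formula: m_a = ½√(2b² + 2c² − a²) (and cyclically). a² = 169, b² = 156.25, c² = 2.56.
m_a = ½√(2·156.25 + 2·2.56 − 169) = ½√148.62 ≈ ½·12.191 ≈ 6.09549
m_b = ½√(2·169 + 2·2.56 − 156.25) = ½√186.87 ≈ ½·13.67 ≈ 6.83502
m_c = ½√(2·169 + 2·156.25 − 2.56) = ½√647.94 ≈ ½·25.4547 ≈ 12.7273

m_a = 6.095, m_b = 6.835, m_c = 12.73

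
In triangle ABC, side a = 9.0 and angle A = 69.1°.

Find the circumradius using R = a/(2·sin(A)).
R = a/(2·sin(A)) = 9.0/(2·sin(69.1°))
sin(69.1°) ≈ 0.934204
R ≈ 9.0/(2·0.934204) = 9.0/1.86841 ≈ 4.81693

R = 4.817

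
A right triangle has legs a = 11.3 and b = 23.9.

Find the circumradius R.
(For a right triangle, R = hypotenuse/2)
Hypotenuse c = √(a² + b²) = √(127.69 + 571.21) = √698.9 ≈ 26.4367
R = c/2 ≈ 26.4367/2 ≈ 13.2184

R = 13.22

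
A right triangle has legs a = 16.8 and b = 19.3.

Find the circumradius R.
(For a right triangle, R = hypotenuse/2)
Hypotenuse c = √(a² + b²) = √(282.24 + 372.49) = √654.73 ≈ 25.5877
R = c/2 ≈ 25.5877/2 ≈ 12.7938

R = 12.79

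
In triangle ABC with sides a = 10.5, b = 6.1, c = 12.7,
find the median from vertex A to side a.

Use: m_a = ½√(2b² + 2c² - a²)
m_a = ½√(2·6.1² + 2·12.7² − 10.5²) = ½√(2·37.21 + 2·161.29 − 110.25) = ½√(74.42 + 322.58 − 110.25) = ½√286.75
√286.75 ≈ 16.9337, so m_a ≈ 8.46685

m_a = 8.467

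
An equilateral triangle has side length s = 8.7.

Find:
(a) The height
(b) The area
(a) The height splits the triangle into two 30-60-90 halves: h = s·√3/2 = 8.7·1.73205/2 ≈ 15.0688/2 ≈ 7.53442
(b) Area = (√3/4)·s² = (√3/4)·8.7² = (√3/4)·75.69 ≈ 0.433013·75.69 ≈ 32.7747

Height = 7.534, Area = 32.77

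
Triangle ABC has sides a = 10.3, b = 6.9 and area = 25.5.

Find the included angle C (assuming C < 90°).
Area = ½·a·b·sin(C)  ⇒  sin(C) = 2·Area/(a·b) = 2·25.5/(10.3·6.9) = 51/71.07 ≈ 0.717602
C = arcsin(0.717602) ≈ 45.8569° (taking the acute solution since C < 90°)

C = 45.86°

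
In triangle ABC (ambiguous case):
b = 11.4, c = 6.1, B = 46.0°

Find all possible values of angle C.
b/sin(B) = c/sin(C)  ⇒  sin(C) = c·sin(B)/b = 6.1·sin(46.0°)/11.4
sin(46.0°) ≈ 0.71934
sin(C) ≈ 6.1·0.71934/11.4 ≈ 4.38797/11.4 ≈ 0.38491
Candidate 1: C₁ = arcsin(0.38491) ≈ 22.6381°  →  A = 180° − 46.0° − 22.6381° ≈ 111.362° > 0, valid
Candidate 2: C₂ = 180° − C₁ ≈ 157.362°  →  A = 180° − 46.0° − 157.362° ≈ -23.3619° ≤ 0, not a valid triangle

C = 22.64° (one solution)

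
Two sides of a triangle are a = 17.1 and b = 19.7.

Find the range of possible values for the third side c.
Triangle inequality: |a − b| < c < a + b
|a − b| = |17.1 − 19.7| = 2.6
a + b = 17.1 + 19.7 = 36.8

2.6 < c < 36.8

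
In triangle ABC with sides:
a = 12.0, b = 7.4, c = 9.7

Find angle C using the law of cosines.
c² = a² + b² − 2ab·cos(C)  ⇒  cos(C) = (a² + b² − c²)/(2ab)
cos(C) = (12.0² + 7.4² − 9.7²)/(2·12.0·7.4) = (144 + 54.76 − 94.09)/177.6 = 104.67/177.6 ≈ 0.589358
C = arccos(0.589358) ≈ 53.8885°

C = 53.89°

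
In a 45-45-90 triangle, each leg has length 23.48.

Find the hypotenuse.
In a 45-45-90 triangle the sides are in ratio 1 : 1 : √2, so hypotenuse = leg·√2.
Hypotenuse = 23.48·√2 ≈ 23.48·1.41421 ≈ 33.2057

Hypotenuse = 23.48√2 = 33.21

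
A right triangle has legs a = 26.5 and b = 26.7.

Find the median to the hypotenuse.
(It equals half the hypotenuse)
Hypotenuse c = √(a² + b²) = √(702.25 + 712.89) = √1415.14 ≈ 37.6183
Median to hypotenuse = c/2 ≈ 37.6183/2 ≈ 18.8092

Median = 18.81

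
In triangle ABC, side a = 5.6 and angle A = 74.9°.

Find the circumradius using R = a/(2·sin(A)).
R = a/(2·sin(A)) = 5.6/(2·sin(74.9°))
sin(74.9°) ≈ 0.965473
R ≈ 5.6/(2·0.965473) = 5.6/1.93095 ≈ 2.90013

R = 2.9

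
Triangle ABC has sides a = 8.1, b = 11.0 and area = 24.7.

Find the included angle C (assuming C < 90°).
Area = ½·a·b·sin(C)  ⇒  sin(C) = 2·Area/(a·b) = 2·24.7/(8.1·11.0) = 49.4/89.1 ≈ 0.554433
C = arcsin(0.554433) ≈ 33.6717° (taking the acute solution since C < 90°)

C = 33.67°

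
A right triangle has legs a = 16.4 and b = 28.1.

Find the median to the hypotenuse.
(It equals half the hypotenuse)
Hypotenuse c = √(a² + b²) = √(268.96 + 789.61) = √1058.57 ≈ 32.5357
Median to hypotenuse = c/2 ≈ 32.5357/2 ≈ 16.2678

Median = 16.27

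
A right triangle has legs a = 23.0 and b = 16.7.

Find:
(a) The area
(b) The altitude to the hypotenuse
(a) The legs are perpendicular, so Area = ½·a·b = ½·23.0·16.7 = ½·384.1 = 192.05
(b) Hypotenuse c = √(a² + b²) = √(529 + 278.89) = √807.89 ≈ 28.4234
    Area = ½·c·h_c  ⇒  h_c = 2·Area/c = 384.1/28.4234 ≈ 13.5135

Area = 192.05, h_c = 13.51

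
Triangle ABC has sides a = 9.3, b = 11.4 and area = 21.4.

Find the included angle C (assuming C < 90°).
Area = ½·a·b·sin(C)  ⇒  sin(C) = 2·Area/(a·b) = 2·21.4/(9.3·11.4) = 42.8/106.02 ≈ 0.403697
C = arcsin(0.403697) ≈ 23.8095° (taking the acute solution since C < 90°)

C = 23.81°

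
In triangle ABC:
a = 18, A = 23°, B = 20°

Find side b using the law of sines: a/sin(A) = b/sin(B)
a/sin(A) = b/sin(B)  ⇒  b = a·sin(B)/sin(A) = 18·sin(20°)/sin(23°)
sin(20°) ≈ 0.34202, sin(23°) ≈ 0.390731
b ≈ 18·0.34202/0.390731 ≈ 6.15636/0.390731 ≈ 15.756

b = 15.76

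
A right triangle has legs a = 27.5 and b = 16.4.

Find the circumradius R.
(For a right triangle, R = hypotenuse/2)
Hypotenuse c = √(a² + b²) = √(756.25 + 268.96) = √1025.21 ≈ 32.0189
R = c/2 ≈ 32.0189/2 ≈ 16.0095

R = 16.01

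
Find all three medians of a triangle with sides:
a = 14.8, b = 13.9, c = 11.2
Median formula: m_a = ½√(2b² + 2c² − a²) (and cyclically). a² = 219.04, b² = 193.21, c² = 125.44.
m_a = ½√(2·193.21 + 2·125.44 − 219.04) = ½√418.26 ≈ ½·20.4514 ≈ 10.2257
m_b = ½√(2·219.04 + 2·125.44 − 193.21) = ½√495.75 ≈ ½·22.2654 ≈ 11.1327
m_c = ½√(2·219.04 + 2·193.21 − 125.44) = ½√699.06 ≈ ½·26.4397 ≈ 13.2199

m_a = 10.23, m_b = 11.13, m_c = 13.22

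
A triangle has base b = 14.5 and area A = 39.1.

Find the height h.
A = ½·b·h  ⇒  h = 2A/b = 2·39.1/14.5 = 78.2/14.5 ≈ 5.3931

h = 5.393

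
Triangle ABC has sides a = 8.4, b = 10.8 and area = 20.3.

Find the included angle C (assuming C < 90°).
Area = ½·a·b·sin(C)  ⇒  sin(C) = 2·Area/(a·b) = 2·20.3/(8.4·10.8) = 40.6/90.72 ≈ 0.447531
C = arcsin(0.447531) ≈ 26.5854° (taking the acute solution since C < 90°)

C = 26.59°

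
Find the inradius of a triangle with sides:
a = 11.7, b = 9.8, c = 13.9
r = Area/s where s is the semi-perimeter.
s = (11.7 + 9.8 + 13.9)/2 = 35.4/2 = 17.7
Area = √(s(s−a)(s−b)(s−c)) = √(17.7·6·7.9·3.8) ≈ √3188.12 ≈ 56.4635
r ≈ 56.4635/17.7 ≈ 3.19003

r = 3.19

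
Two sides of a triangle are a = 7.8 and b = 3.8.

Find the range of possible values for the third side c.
Triangle inequality: |a − b| < c < a + b
|a − b| = |7.8 − 3.8| = 4
a + b = 7.8 + 3.8 = 11.6

4 < c < 11.6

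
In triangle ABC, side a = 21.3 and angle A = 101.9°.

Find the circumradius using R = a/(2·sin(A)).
R = a/(2·sin(A)) = 21.3/(2·sin(101.9°))
sin(101.9°) ≈ 0.978509
R ≈ 21.3/(2·0.978509) = 21.3/1.95702 ≈ 10.8839

R = 10.88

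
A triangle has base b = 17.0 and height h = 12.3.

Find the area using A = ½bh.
A = ½·b·h = ½·17.0·12.3 = ½·209.1 = 104.55

Area = 104.55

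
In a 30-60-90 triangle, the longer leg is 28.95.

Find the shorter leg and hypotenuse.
In a 30-60-90 triangle the sides are in ratio 1 : √3 : 2, so short leg = long leg/√3 and hypotenuse = 2·(short leg).
Short leg = 28.95/√3 ≈ 28.95/1.73205 ≈ 16.7143
Hypotenuse = 2·16.7143 ≈ 33.4286

Short leg = 16.71, Hypotenuse = 33.43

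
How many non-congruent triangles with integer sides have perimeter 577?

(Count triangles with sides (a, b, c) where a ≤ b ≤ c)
Let a ≤ b ≤ c with a + b + c = 577. The only binding inequality is a + b > c, i.e. 577 − c > c, so c < 577/2; and c ≥ 577/3 since c is the largest side.
So 193 ≤ c ≤ 288. For each c, b runs from ⌈(577 − c)/2⌉ up to c (then a = 577 − b − c satisfies 1 ≤ a ≤ b automatically), giving c − ⌈(577 − c)/2⌉ + 1 choices.
Summing over c: 2 + 3 + 5 + 6 + … + 143 + 144  (96 terms, c = 193, …, 288) = 7008
Check (closed form: nearest integer to p²/48 for even p, (p+3)²/48 for odd p): (577+3)²/48 = 580²/48 = 336400/48 ≈ 7008.33 → 7008

7008 triangles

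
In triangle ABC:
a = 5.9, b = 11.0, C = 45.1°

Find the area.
Two sides and the included angle (SAS): A = ½·a·b·sin(C) = ½·5.9·11.0·sin(45.1°)
sin(45.1°) ≈ 0.70834
A ≈ ½·64.9·0.70834 = 32.45·0.70834 ≈ 22.9856

Area = 22.99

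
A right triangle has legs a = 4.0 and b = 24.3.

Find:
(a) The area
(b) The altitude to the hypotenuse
(a) The legs are perpendicular, so Area = ½·a·b = ½·4.0·24.3 = ½·97.2 = 48.6
(b) Hypotenuse c = √(a² + b²) = √(16 + 590.49) = √606.49 ≈ 24.627
    Area = ½·c·h_c  ⇒  h_c = 2·Area/c = 97.2/24.627 ≈ 3.94688

Area = 48.6, h_c = 3.947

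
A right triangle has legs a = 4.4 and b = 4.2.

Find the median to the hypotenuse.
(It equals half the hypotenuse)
Hypotenuse c = √(a² + b²) = √(19.36 + 17.64) = √37 ≈ 6.08276
Median to hypotenuse = c/2 ≈ 6.08276/2 ≈ 3.04138

Median = 3.041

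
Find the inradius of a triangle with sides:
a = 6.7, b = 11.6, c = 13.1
r = Area/s where s is the semi-perimeter.
s = (6.7 + 11.6 + 13.1)/2 = 31.4/2 = 15.7
Area = √(s(s−a)(s−b)(s−c)) = √(15.7·9·4.1·2.6) ≈ √1506.26 ≈ 38.8105
r ≈ 38.8105/15.7 ≈ 2.47201

r = 2.472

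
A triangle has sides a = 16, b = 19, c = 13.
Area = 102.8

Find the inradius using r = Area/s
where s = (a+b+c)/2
s = (16 + 19 + 13)/2 = 48/2 = 24
r = Area/s = 102.8/24 ≈ 4.28333

r = 4.283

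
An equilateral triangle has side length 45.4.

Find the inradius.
r = Area/s with s the semi-perimeter.
Area = (√3/4)·45.4² = (√3/4)·2061.16 ≈ 0.433013·2061.16 ≈ 892.508
s = 3·45.4/2 = 68.1
r ≈ 892.508/68.1 ≈ 13.1059
(Equivalently r = side/(2√3) = 45.4/3.4641 ≈ 13.1059.)

r = 13.11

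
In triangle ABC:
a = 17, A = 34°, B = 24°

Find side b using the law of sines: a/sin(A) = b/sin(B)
a/sin(A) = b/sin(B)  ⇒  b = a·sin(B)/sin(A) = 17·sin(24°)/sin(34°)
sin(24°) ≈ 0.406737, sin(34°) ≈ 0.559193
b ≈ 17·0.406737/0.559193 ≈ 6.91452/0.559193 ≈ 12.3652

b = 12.37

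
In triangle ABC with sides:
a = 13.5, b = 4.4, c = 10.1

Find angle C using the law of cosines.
c² = a² + b² − 2ab·cos(C)  ⇒  cos(C) = (a² + b² − c²)/(2ab)
cos(C) = (13.5² + 4.4² − 10.1²)/(2·13.5·4.4) = (182.25 + 19.36 − 102.01)/118.8 = 99.6/118.8 ≈ 0.838384
C = arccos(0.838384) ≈ 33.0302°

C = 33.03°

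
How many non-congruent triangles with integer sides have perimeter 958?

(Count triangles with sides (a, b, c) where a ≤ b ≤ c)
Let a ≤ b ≤ c with a + b + c = 958. The only binding inequality is a + b > c, i.e. 958 − c > c, so c < 958/2; and c ≥ 958/3 since c is the largest side.
So 320 ≤ c ≤ 478. For each c, b runs from ⌈(958 − c)/2⌉ up to c (then a = 958 − b − c satisfies 1 ≤ a ≤ b automatically), giving c − ⌈(958 − c)/2⌉ + 1 choices.
Summing over c: 2 + 3 + 5 + 6 + … + 237 + 239  (159 terms, c = 320, …, 478) = 19120
Check (closed form: nearest integer to p²/48 for even p, (p+3)²/48 for odd p): 958²/48 = 917764/48 ≈ 19120.08 → 19120

19120 triangles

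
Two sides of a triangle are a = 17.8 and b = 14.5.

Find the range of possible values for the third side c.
Triangle inequality: |a − b| < c < a + b
|a − b| = |17.8 − 14.5| = 3.3
a + b = 17.8 + 14.5 = 32.3

3.3 < c < 32.3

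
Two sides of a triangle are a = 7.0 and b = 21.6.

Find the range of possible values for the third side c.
Triangle inequality: |a − b| < c < a + b
|a − b| = |7.0 − 21.6| = 14.6
a + b = 7.0 + 21.6 = 28.6

14.6 < c < 28.6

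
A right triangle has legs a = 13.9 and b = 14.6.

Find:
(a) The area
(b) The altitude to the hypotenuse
(a) The legs are perpendicular, so Area = ½·a·b = ½·13.9·14.6 = ½·202.94 = 101.47
(b) Hypotenuse c = √(a² + b²) = √(193.21 + 213.16) = √406.37 ≈ 20.1586
    Area = ½·c·h_c  ⇒  h_c = 2·Area/c = 202.94/20.1586 ≈ 10.0672

Area = 101.47, h_c = 10.07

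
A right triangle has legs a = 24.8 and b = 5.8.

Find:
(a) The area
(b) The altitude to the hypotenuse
(a) The legs are perpendicular, so Area = ½·a·b = ½·24.8·5.8 = ½·143.84 = 71.92
(b) Hypotenuse c = √(a² + b²) = √(615.04 + 33.64) = √648.68 ≈ 25.4692
    Area = ½·c·h_c  ⇒  h_c = 2·Area/c = 143.84/25.4692 ≈ 5.64761

Area = 71.92, h_c = 5.648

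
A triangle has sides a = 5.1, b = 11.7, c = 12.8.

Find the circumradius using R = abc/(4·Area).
First find the area with Heron's formula.
s = (5.1 + 11.7 + 12.8)/2 = 14.8
Area = √(s(s−a)(s−b)(s−c)) = √(14.8·9.7·3.1·2) ≈ √890.072 ≈ 29.8341
abc = 5.1·11.7·12.8 = 763.776
R = abc/(4·Area) ≈ 763.776/(4·29.8341) = 763.776/119.336 ≈ 6.4002

R = 6.4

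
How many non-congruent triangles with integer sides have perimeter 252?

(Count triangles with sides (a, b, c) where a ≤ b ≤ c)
Let a ≤ b ≤ c with a + b + c = 252. The only binding inequality is a + b > c, i.e. 252 − c > c, so c < 252/2; and c ≥ 252/3 since c is the largest side.
So 84 ≤ c ≤ 125. For each c, b runs from ⌈(252 − c)/2⌉ up to c (then a = 252 − b − c satisfies 1 ≤ a ≤ b automatically), giving c − ⌈(252 − c)/2⌉ + 1 choices.
Summing over c: 1 + 2 + 4 + 5 + … + 61 + 62  (42 terms, c = 84, …, 125) = 1323
Check (closed form: nearest integer to p²/48 for even p, (p+3)²/48 for odd p): 252²/48 = 63504/48 ≈ 1323.00 → 1323

1323 triangles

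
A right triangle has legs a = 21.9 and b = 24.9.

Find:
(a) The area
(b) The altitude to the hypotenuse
(a) The legs are perpendicular, so Area = ½·a·b = ½·21.9·24.9 = ½·545.31 = 272.655
(b) Hypotenuse c = √(a² + b²) = √(479.61 + 620.01) = √1099.62 ≈ 33.1605
    Area = ½·c·h_c  ⇒  h_c = 2·Area/c = 545.31/33.1605 ≈ 16.4446

Area = 272.655, h_c = 16.44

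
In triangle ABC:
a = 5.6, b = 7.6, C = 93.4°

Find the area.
Two sides and the included angle (SAS): A = ½·a·b·sin(C) = ½·5.6·7.6·sin(93.4°)
sin(93.4°) ≈ 0.99824
A ≈ ½·42.56·0.99824 = 21.28·0.99824 ≈ 21.2425

Area = 21.24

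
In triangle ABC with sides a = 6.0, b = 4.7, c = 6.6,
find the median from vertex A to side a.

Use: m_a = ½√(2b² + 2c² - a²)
m_a = ½√(2·4.7² + 2·6.6² − 6.0²) = ½√(2·22.09 + 2·43.56 − 36) = ½√(44.18 + 87.12 − 36) = ½√95.3
√95.3 ≈ 9.76217, so m_a ≈ 4.88109

m_a = 4.881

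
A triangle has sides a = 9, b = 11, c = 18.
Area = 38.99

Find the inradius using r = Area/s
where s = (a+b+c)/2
s = (9 + 11 + 18)/2 = 38/2 = 19
r = Area/s = 38.99/19 ≈ 2.05211

r = 2.052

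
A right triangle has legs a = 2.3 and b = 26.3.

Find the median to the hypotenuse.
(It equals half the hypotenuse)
Hypotenuse c = √(a² + b²) = √(5.29 + 691.69) = √696.98 ≈ 26.4004
Median to hypotenuse = c/2 ≈ 26.4004/2 ≈ 13.2002

Median = 13.2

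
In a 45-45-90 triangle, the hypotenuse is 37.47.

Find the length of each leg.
In a 45-45-90 triangle hypotenuse = leg·√2, so leg = hypotenuse/√2.
Leg = 37.47/√2 ≈ 37.47/1.41421 ≈ 26.4953

Each leg = 26.5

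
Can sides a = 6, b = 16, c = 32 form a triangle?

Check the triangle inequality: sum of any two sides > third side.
a + b vs c: 6 + 16 = 22 ≤ 32  ✗
a + c vs b: 6 + 32 = 38 > 16  ✓
b + c vs a: 16 + 32 = 48 > 6  ✓

No: 6 + 16 = 22 is not > 32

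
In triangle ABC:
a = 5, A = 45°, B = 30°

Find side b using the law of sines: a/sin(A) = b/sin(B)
a/sin(A) = b/sin(B)  ⇒  b = a·sin(B)/sin(A) = 5·sin(30°)/sin(45°)
sin(30°) ≈ 0.5, sin(45°) ≈ 0.707107
b ≈ 5·0.5/0.707107 ≈ 2.5/0.707107 ≈ 3.53553

b = 3.536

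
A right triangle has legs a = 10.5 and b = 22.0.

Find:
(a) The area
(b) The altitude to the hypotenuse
(a) The legs are perpendicular, so Area = ½·a·b = ½·10.5·22.0 = ½·231 = 115.5
(b) Hypotenuse c = √(a² + b²) = √(110.25 + 484) = √594.25 ≈ 24.3772
    Area = ½·c·h_c  ⇒  h_c = 2·Area/c = 231/24.3772 ≈ 9.47605

Area = 115.5, h_c = 9.476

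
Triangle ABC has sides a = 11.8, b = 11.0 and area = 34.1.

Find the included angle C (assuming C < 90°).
Area = ½·a·b·sin(C)  ⇒  sin(C) = 2·Area/(a·b) = 2·34.1/(11.8·11.0) = 68.2/129.8 ≈ 0.525424
C = arcsin(0.525424) ≈ 31.6968° (taking the acute solution since C < 90°)

C = 31.7°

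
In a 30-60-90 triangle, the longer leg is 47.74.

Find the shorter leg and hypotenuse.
In a 30-60-90 triangle the sides are in ratio 1 : √3 : 2, so short leg = long leg/√3 and hypotenuse = 2·(short leg).
Short leg = 47.74/√3 ≈ 47.74/1.73205 ≈ 27.5627
Hypotenuse = 2·27.5627 ≈ 55.1254

Short leg = 27.56, Hypotenuse = 55.13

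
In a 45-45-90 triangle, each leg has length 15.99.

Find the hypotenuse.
In a 45-45-90 triangle the sides are in ratio 1 : 1 : √2, so hypotenuse = leg·√2.
Hypotenuse = 15.99·√2 ≈ 15.99·1.41421 ≈ 22.6133

Hypotenuse = 15.99√2 = 22.61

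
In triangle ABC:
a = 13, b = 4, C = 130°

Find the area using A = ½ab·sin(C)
A = ½·a·b·sin(C) = ½·13·4·sin(130°)
sin(130°) ≈ 0.766044
A ≈ ½·52·0.766044 = 26·0.766044 ≈ 19.9172

Area = 19.92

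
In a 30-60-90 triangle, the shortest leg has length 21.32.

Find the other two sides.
In a 30-60-90 triangle the sides are in ratio 1 : √3 : 2 (short leg : long leg : hypotenuse).
Long leg = 21.32·√3 ≈ 21.32·1.73205 ≈ 36.9273
Hypotenuse = 2·21.32 = 42.64

Long leg = 21.32√3 = 36.93, Hypotenuse = 42.64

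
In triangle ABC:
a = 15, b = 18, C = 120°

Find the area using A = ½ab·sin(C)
A = ½·a·b·sin(C) = ½·15·18·sin(120°)
sin(120°) ≈ 0.866025
A ≈ ½·270·0.866025 = 135·0.866025 ≈ 116.913

Area = 116.9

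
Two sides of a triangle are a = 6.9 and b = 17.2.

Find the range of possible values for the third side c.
Triangle inequality: |a − b| < c < a + b
|a − b| = |6.9 − 17.2| = 10.3
a + b = 6.9 + 17.2 = 24.1

10.3 < c < 24.1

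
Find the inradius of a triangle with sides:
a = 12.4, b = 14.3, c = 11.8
r = Area/s where s is the semi-perimeter.
s = (12.4 + 14.3 + 11.8)/2 = 38.5/2 = 19.25
Area = √(s(s−a)(s−b)(s−c)) = √(19.25·6.85·4.95·7.45) ≈ √4862.76 ≈ 69.7335
r ≈ 69.7335/19.25 ≈ 3.62252

r = 3.623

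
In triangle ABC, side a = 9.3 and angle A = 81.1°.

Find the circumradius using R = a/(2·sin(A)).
R = a/(2·sin(A)) = 9.3/(2·sin(81.1°))
sin(81.1°) ≈ 0.98796
R ≈ 9.3/(2·0.98796) = 9.3/1.97592 ≈ 4.70667

R = 4.707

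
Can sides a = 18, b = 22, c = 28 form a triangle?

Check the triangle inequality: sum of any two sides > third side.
a + b vs c: 18 + 22 = 40 > 28  ✓
a + c vs b: 18 + 28 = 46 > 22  ✓
b + c vs a: 22 + 28 = 50 > 18  ✓

Yes, triangle inequality satisfied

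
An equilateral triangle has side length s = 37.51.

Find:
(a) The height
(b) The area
(a) The height splits the triangle into two 30-60-90 halves: h = s·√3/2 = 37.51·1.73205/2 ≈ 64.9692/2 ≈ 32.4846
(b) Area = (√3/4)·s² = (√3/4)·37.51² = (√3/4)·1407.0001 ≈ 0.433013·1407.0001 ≈ 609.249

Height = 32.48, Area = 609.2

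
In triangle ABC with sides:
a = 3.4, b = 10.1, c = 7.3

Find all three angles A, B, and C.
Law of cosines for each angle (a² = 11.56, b² = 102.01, c² = 53.29):
cos(A) = (b² + c² − a²)/(2bc) = (102.01 + 53.29 − 11.56)/(2·10.1·7.3) = 143.74/147.46 ≈ 0.974773  ⇒  A ≈ 12.897°
cos(B) = (a² + c² − b²)/(2ac) = (11.56 + 53.29 − 102.01)/(2·3.4·7.3) = -37.16/49.64 ≈ -0.74859  ⇒  B ≈ 138.468°
cos(C) = (a² + b² − c²)/(2ab) = (11.56 + 102.01 − 53.29)/(2·3.4·10.1) = 60.28/68.68 ≈ 0.877694  ⇒  C ≈ 28.6346°
Check: A + B + C ≈ 180°

A = 12.9°, B = 138.5°, C = 28.63°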